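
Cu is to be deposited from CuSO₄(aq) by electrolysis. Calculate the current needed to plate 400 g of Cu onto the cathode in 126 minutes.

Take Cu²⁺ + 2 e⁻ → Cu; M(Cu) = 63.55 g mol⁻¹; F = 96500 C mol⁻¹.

n(Cu) = 400 / 63.55 = 6.294 mol.
n(e⁻) = 2 × 6.294 = 12.59 mol.
Q = n(e⁻)·F = 12.59 × 96500 = 1215000 C.
I = Q/t = 1215000 / 7560.0 s = 161 A.

161 A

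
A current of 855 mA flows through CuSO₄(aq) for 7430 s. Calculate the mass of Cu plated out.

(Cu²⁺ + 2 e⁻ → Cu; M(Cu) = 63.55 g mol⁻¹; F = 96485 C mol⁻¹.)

Q = I·t = 0.8550 A × 7430.0 s = 6353 C.
n(e⁻) = Q/F = 6353 / 96485 = 0.06584 mol.
Cu²⁺ + 2 e⁻ → Cu, so n(Cu) = n(e⁻)/2 = 0.03292 mol.
m = n·M = 0.03292 × 63.55 = 2.09 g.

2.09 g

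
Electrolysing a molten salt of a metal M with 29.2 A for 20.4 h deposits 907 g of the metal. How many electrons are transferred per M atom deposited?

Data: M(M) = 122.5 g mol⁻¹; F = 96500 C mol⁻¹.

3

Q = I·t = 29.20 A × 73440 s = 2144000 C, so n(e⁻) = 2144000/96500 = 22.22 mol.
n(M) deposited = 907 / 122.5 = 7.404 mol.
Electrons per atom = n(e⁻)/n(M) = 22.22 / 7.404 = 3.00 ≈ 3, so the ion is M³⁺.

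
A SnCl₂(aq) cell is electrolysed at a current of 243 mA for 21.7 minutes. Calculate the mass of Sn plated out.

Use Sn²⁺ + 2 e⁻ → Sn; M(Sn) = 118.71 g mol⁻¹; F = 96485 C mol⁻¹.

0.195 g

Q = I·t = 0.2430 A × 1302.0 s = 316.4 C.
n(e⁻) = Q/F = 316.4 / 96485 = 0.003279 mol.
Sn²⁺ + 2 e⁻ → Sn, so n(Sn) = n(e⁻)/2 = 0.001640 mol.
m = n·M = 0.001640 × 118.71 = 0.195 g.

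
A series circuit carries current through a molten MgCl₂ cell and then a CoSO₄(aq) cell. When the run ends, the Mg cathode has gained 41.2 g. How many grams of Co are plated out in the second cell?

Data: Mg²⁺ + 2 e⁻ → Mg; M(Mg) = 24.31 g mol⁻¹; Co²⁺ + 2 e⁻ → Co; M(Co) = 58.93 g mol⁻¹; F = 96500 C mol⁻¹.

n(Mg) = 41.2 / 24.31 = 1.695 mol.
Since Mg²⁺ + 2 e⁻ → Mg, n(e⁻) passed = 2 × 1.695 = 3.390 mol.
Cells in series carry the same charge, so the same 3.390 mol of electrons passes through cell 2.
Co²⁺ + 2 e⁻ → Co, so n(Co) = 3.390 / 2 = 1.695 mol.
m(Co) = 1.695 × 58.93 = 99.9 g.

99.9 g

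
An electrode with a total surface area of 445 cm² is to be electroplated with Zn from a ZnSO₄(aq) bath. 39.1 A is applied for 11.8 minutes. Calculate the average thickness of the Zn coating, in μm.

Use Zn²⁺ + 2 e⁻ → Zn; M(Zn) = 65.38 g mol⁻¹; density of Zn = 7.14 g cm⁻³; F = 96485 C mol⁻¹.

Q = I·t = 39.10 × 708.00 = 27680 C; n(e⁻) = 0.2869 mol.
n(Zn) = n(e⁻)/2 = 0.1435 mol, so m = 0.1435 × 65.38 = 9.379 g.
Volume = m/ρ = 9.379 / 7.14 = 1.314 cm³.
Thickness = V/A = 1.314 / 445 = 0.00295 cm = 29.5 μm.

29.5 μm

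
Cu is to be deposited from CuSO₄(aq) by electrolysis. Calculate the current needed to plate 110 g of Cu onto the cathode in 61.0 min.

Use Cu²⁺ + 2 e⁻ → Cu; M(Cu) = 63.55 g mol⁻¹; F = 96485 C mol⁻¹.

91.3 A

n(Cu) = 110 / 63.55 = 1.731 mol.
n(e⁻) = 2 × 1.731 = 3.462 mol.
Q = n(e⁻)·F = 3.462 × 96485 = 334000 C.
I = Q/t = 334000 / 3660.0 s = 91.3 A.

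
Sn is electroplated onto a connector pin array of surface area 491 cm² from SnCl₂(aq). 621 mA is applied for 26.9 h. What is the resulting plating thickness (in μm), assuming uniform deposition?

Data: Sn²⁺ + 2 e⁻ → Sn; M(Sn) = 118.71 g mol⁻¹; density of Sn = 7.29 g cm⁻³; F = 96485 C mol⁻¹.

103 μm

Q = I·t = 0.6210 × 96840 = 60140 C; n(e⁻) = 0.6233 mol.
n(Sn) = n(e⁻)/2 = 0.3116 mol, so m = 0.3116 × 118.71 = 37.00 g.
Volume = m/ρ = 37.00 / 7.29 = 5.075 cm³.
Thickness = V/A = 5.075 / 491 = 0.0103 cm = 103 μm.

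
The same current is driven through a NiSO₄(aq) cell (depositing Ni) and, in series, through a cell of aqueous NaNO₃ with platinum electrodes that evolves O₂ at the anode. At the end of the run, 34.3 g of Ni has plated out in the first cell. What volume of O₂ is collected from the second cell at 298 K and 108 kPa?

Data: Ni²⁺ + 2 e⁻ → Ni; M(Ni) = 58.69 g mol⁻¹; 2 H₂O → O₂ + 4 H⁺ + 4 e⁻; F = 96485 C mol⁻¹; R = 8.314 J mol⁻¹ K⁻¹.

6.70 L

n(Ni) = 34.3 / 58.69 = 0.5844 mol, so n(e⁻) = 2 × 0.5844 = 1.169 mol.
The cells are in series, so the same 1.169 mol of electrons passes through the second cell.
2 H₂O → O₂ + 4 H⁺ + 4 e⁻ — 4 mol e⁻ per mol O₂, so n(O₂) = 1.169/4 = 0.2922 mol.
V = nRT/P = (0.2922 × 8.314 × 298) / (108 × 10³) = 0.00670 m³ = 6.70 L.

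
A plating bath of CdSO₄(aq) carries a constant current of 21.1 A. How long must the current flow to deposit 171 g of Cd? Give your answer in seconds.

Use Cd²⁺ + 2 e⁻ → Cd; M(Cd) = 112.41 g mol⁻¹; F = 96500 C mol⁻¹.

13900 s

n(Cd) = m/M = 171 / 112.41 = 1.521 mol.
Each Cd atom requires 2 electrons, so n(e⁻) = 2 × 1.521 = 3.042 mol.
Q = n(e⁻)·F = 3.042 × 96500 = 293600 C.
t = Q/I = 293600 / 21.10 A = 13910 s.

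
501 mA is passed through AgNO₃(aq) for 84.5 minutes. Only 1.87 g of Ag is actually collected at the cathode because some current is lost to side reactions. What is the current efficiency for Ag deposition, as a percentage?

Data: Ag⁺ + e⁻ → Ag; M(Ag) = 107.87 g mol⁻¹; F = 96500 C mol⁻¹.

65.9 %

Q = I·t = 0.5010 × 5070.0 = 2540 C; n(e⁻) = 2540/96500 = 0.02632 mol.
Theoretical n(Ag) = n(e⁻)/1 = 0.02632 mol, i.e. m_theo = 0.02632 × 107.87 = 2.839 g.
Efficiency = m_actual / m_theo = 1.87 / 2.839 = 65.9 %.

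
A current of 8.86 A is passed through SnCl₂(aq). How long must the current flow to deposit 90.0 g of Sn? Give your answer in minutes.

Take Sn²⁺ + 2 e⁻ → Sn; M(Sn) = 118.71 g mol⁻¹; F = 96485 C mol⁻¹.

n(Sn) = m/M = 90.0 / 118.71 = 0.7582 mol.
Each Sn atom requires 2 electrons, so n(e⁻) = 2 × 0.7582 = 1.516 mol.
Q = n(e⁻)·F = 1.516 × 96485 = 146300 C.
t = Q/I = 146300 / 8.860 A = 16510 s = 275 min.

275 min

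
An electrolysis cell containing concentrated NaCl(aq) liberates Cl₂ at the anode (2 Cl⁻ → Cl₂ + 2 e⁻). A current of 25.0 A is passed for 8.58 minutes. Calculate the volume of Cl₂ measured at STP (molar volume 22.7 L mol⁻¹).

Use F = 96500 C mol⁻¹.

1.51 L

Q = I·t = 25.00 A × 514.80 s = 12870 C.
n(e⁻) = Q/F = 12870 / 96500 = 0.1334 mol.
2 electrons are transferred per Cl₂ molecule, so n(Cl₂) = 0.1334 / 2 = 0.06668 mol.
V = n × V_m = 0.06668 × 22.7 = 1.51 L.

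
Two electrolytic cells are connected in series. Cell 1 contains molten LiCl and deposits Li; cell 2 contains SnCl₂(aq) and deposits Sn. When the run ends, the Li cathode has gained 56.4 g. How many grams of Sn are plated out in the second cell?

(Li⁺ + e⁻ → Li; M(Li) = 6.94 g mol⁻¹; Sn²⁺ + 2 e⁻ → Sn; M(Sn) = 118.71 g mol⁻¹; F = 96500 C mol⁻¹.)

n(Li) = 56.4 / 6.94 = 8.127 mol.
Since Li⁺ + e⁻ → Li, n(e⁻) passed = 1 × 8.127 = 8.127 mol.
Cells in series carry the same charge, so the same 8.127 mol of electrons passes through cell 2.
Sn²⁺ + 2 e⁻ → Sn, so n(Sn) = 8.127 / 2 = 4.063 mol.
m(Sn) = 4.063 × 118.71 = 482 g.

482 g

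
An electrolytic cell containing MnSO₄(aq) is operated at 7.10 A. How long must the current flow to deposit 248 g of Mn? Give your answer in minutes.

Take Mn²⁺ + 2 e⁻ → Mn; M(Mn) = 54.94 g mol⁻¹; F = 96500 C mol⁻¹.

n(Mn) = m/M = 248 / 54.94 = 4.514 mol.
Each Mn atom requires 2 electrons, so n(e⁻) = 2 × 4.514 = 9.028 mol.
Q = n(e⁻)·F = 9.028 × 96500 = 871200 C.
t = Q/I = 871200 / 7.100 A = 122700 s = 2050 min.

2050 min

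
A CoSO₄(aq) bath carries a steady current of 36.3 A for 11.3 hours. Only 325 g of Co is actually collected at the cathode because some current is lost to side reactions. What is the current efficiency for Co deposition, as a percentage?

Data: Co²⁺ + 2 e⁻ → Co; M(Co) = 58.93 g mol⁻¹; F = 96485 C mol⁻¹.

Q = I·t = 36.30 × 40680 = 1477000 C; n(e⁻) = 1477000/96485 = 15.30 mol.
Theoretical n(Co) = n(e⁻)/2 = 7.652 mol, i.e. m_theo = 7.652 × 58.93 = 451.0 g.
Efficiency = m_actual / m_theo = 325 / 451.0 = 72.1 %.

72.1 %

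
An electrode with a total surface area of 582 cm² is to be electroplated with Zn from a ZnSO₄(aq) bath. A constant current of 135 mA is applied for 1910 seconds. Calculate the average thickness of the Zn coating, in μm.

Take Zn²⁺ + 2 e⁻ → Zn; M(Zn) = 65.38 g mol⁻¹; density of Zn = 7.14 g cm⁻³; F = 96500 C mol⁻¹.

Q = I·t = 0.1350 × 1910.0 = 257.8 C; n(e⁻) = 0.002672 mol.
n(Zn) = n(e⁻)/2 = 0.001336 mol, so m = 0.001336 × 65.38 = 0.08735 g.
Volume = m/ρ = 0.08735 / 7.14 = 0.01223 cm³.
Thickness = V/A = 0.01223 / 582 = 2.10 × 10⁻⁵ cm = 0.210 μm.

0.210 μm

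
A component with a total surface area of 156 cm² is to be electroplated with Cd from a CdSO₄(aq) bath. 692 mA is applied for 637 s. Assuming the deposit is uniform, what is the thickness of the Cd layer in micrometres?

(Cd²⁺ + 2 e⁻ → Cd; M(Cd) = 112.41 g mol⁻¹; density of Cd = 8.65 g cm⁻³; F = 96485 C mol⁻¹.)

1.90 μm

Q = I·t = 0.6920 × 637.00 = 440.8 C; n(e⁻) = 0.004569 mol.
n(Cd) = n(e⁻)/2 = 0.002284 mol, so m = 0.002284 × 112.41 = 0.2568 g.
Volume = m/ρ = 0.2568 / 8.65 = 0.02969 cm³.
Thickness = V/A = 0.02969 / 156 = 1.90 × 10⁻⁴ cm = 1.90 μm.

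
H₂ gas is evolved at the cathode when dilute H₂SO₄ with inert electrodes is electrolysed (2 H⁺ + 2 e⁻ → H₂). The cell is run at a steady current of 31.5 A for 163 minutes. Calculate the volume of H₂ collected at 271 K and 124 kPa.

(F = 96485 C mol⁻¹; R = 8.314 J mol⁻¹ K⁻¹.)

Q = I·t = 31.50 A × 9780.0 s = 308100 C.
n(e⁻) = Q/F = 308100 / 96485 = 3.193 mol.
2 electrons are transferred per H₂ molecule, so n(H₂) = 3.193 / 2 = 1.596 mol.
V = nRT/P = (1.596 × 8.314 × 271) / (124 × 10³ Pa) = 0.0290 m³ = 29.0 L.

29.0 L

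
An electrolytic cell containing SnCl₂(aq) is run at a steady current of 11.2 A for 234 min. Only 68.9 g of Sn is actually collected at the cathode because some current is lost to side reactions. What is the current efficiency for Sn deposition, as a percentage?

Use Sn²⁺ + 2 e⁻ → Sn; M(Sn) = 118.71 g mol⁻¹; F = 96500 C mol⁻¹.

71.2 %

Q = I·t = 11.20 × 14040 = 157200 C; n(e⁻) = 157200/96500 = 1.630 mol.
Theoretical n(Sn) = n(e⁻)/2 = 0.8148 mol, i.e. m_theo = 0.8148 × 118.71 = 96.72 g.
Efficiency = m_actual / m_theo = 68.9 / 96.72 = 71.2 %.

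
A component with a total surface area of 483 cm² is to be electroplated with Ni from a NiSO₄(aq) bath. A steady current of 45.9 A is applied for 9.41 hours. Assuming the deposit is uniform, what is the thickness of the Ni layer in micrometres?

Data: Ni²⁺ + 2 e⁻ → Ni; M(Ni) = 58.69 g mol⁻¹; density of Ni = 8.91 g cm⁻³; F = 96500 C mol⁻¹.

Q = I·t = 45.90 × 33876 = 1555000 C; n(e⁻) = 16.11 mol.
n(Ni) = n(e⁻)/2 = 8.057 mol, so m = 8.057 × 58.69 = 472.8 g.
Volume = m/ρ = 472.8 / 8.91 = 53.07 cm³.
Thickness = V/A = 53.07 / 483 = 0.110 cm = 1100 μm.

1100 μm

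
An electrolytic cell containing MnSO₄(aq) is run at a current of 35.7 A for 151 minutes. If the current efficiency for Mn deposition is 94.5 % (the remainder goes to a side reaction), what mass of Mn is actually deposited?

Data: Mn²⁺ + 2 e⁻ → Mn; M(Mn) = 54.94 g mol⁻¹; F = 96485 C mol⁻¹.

Q = I·t = 35.70 × 9060.0 = 323400 C.
n(e⁻) = 323400/96485 = 3.352 mol; theoretically n(Mn) = 3.352/2 = 1.676 mol, m_theo = 92.09 g.
At 94.5 % efficiency, m_actual = 0.945 × 92.09 = 87.0 g.

87.0 g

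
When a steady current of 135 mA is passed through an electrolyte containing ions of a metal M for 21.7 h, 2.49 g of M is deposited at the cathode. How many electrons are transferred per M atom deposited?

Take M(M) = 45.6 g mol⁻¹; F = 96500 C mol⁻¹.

Q = I·t = 0.1350 A × 78120 s = 10550 C, so n(e⁻) = 10550/96500 = 0.1093 mol.
n(M) deposited = 2.49 / 45.6 = 0.05461 mol.
Electrons per atom = n(e⁻)/n(M) = 0.1093 / 0.05461 = 2.00 ≈ 2, so the ion is M²⁺.

2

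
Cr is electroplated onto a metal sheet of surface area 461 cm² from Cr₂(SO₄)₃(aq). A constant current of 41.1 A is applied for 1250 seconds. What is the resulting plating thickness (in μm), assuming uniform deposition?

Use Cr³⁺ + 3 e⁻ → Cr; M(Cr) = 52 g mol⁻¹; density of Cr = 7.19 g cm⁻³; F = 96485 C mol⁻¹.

27.8 μm

Q = I·t = 41.10 × 1250.0 = 51380 C; n(e⁻) = 0.5325 mol.
n(Cr) = n(e⁻)/3 = 0.1775 mol, so m = 0.1775 × 52 = 9.229 g.
Volume = m/ρ = 9.229 / 7.19 = 1.284 cm³.
Thickness = V/A = 1.284 / 461 = 0.00278 cm = 27.8 μm.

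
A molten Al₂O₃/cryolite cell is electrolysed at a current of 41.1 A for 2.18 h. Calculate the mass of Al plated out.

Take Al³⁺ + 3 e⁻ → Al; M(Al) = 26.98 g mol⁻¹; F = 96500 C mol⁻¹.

Q = I·t = 41.10 A × 7848.0 s = 322600 C.
n(e⁻) = Q/F = 322600 / 96500 = 3.343 mol.
Al³⁺ + 3 e⁻ → Al, so n(Al) = n(e⁻)/3 = 1.114 mol.
m = n·M = 1.114 × 26.98 = 30.1 g.

30.1 g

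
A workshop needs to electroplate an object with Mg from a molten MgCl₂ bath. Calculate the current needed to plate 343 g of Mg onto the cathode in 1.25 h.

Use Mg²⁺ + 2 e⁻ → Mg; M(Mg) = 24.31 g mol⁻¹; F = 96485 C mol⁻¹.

n(Mg) = 343 / 24.31 = 14.11 mol.
n(e⁻) = 2 × 14.11 = 28.22 mol.
Q = n(e⁻)·F = 28.22 × 96485 = 2723000 C.
I = Q/t = 2723000 / 4500.0 s = 605 A.

605 A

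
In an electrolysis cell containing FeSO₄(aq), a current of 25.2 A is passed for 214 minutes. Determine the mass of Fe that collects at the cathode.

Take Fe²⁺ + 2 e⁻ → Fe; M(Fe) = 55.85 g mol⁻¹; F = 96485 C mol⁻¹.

93.6 g

Q = I·t = 25.20 A × 12840 s = 323600 C.
n(e⁻) = Q/F = 323600 / 96485 = 3.354 mol.
Fe²⁺ + 2 e⁻ → Fe, so n(Fe) = n(e⁻)/2 = 1.677 mol.
m = n·M = 1.677 × 55.85 = 93.6 g.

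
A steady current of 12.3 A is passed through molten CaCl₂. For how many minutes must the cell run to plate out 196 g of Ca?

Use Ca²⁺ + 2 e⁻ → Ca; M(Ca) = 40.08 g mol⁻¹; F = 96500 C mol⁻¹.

n(Ca) = m/M = 196 / 40.08 = 4.890 mol.
Each Ca atom requires 2 electrons, so n(e⁻) = 2 × 4.890 = 9.780 mol.
Q = n(e⁻)·F = 9.780 × 96500 = 943800 C.
t = Q/I = 943800 / 12.30 A = 76730 s = 1280 min.

1280 min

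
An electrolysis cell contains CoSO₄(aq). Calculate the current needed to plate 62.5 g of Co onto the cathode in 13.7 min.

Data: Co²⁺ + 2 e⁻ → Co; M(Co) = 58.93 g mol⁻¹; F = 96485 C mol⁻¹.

n(Co) = 62.5 / 58.93 = 1.061 mol.
n(e⁻) = 2 × 1.061 = 2.121 mol.
Q = n(e⁻)·F = 2.121 × 96485 = 204700 C.
I = Q/t = 204700 / 822.00 s = 249 A.

249 A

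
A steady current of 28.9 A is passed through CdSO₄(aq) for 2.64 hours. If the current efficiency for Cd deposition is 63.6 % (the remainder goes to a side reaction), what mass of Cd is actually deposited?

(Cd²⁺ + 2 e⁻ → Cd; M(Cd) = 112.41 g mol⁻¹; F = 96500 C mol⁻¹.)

102 g

Q = I·t = 28.90 × 9504.0 = 274700 C.
n(e⁻) = 274700/96500 = 2.846 mol; theoretically n(Cd) = 2.846/2 = 1.423 mol, m_theo = 160.0 g.
At 63.6 % efficiency, m_actual = 0.636 × 160.0 = 102 g.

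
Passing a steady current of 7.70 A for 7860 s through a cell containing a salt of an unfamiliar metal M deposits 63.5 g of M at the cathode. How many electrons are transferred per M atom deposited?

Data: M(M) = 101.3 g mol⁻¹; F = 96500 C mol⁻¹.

1

Q = I·t = 7.700 A × 7860.0 s = 60520 C, so n(e⁻) = 60520/96500 = 0.6272 mol.
n(M) deposited = 63.5 / 101.3 = 0.6269 mol.
Electrons per atom = n(e⁻)/n(M) = 0.6272 / 0.6269 = 1.00 ≈ 1, so the ion is M⁺.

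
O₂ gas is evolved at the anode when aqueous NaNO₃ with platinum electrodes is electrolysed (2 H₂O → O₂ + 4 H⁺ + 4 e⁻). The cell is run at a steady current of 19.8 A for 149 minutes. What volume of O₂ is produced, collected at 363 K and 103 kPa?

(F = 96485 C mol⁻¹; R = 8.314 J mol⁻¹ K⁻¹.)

13.4 L

Q = I·t = 19.80 A × 8940.0 s = 177000 C.
n(e⁻) = Q/F = 177000 / 96485 = 1.835 mol.
4 electrons are transferred per O₂ molecule, so n(O₂) = 1.835 / 4 = 0.4587 mol.
V = nRT/P = (0.4587 × 8.314 × 363) / (103 × 10³ Pa) = 0.0134 m³ = 13.4 L.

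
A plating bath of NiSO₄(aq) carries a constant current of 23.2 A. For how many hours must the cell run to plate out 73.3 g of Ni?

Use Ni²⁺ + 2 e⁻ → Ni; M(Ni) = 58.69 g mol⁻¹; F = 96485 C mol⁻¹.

n(Ni) = m/M = 73.3 / 58.69 = 1.249 mol.
Each Ni atom requires 2 electrons, so n(e⁻) = 2 × 1.249 = 2.498 mol.
Q = n(e⁻)·F = 2.498 × 96485 = 241000 C.
t = Q/I = 241000 / 23.20 A = 10390 s = 2.89 h.

2.89 h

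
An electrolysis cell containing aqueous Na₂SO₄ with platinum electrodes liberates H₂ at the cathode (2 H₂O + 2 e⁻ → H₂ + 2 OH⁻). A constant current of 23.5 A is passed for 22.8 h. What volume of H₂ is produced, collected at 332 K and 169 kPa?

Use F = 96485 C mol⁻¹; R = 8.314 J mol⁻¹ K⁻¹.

163 L

Q = I·t = 23.50 A × 82080 s = 1929000 C.
n(e⁻) = Q/F = 1929000 / 96485 = 19.99 mol.
2 electrons are transferred per H₂ molecule, so n(H₂) = 19.99 / 2 = 9.996 mol.
V = nRT/P = (9.996 × 8.314 × 332) / (169 × 10³ Pa) = 0.163 m³ = 163 L.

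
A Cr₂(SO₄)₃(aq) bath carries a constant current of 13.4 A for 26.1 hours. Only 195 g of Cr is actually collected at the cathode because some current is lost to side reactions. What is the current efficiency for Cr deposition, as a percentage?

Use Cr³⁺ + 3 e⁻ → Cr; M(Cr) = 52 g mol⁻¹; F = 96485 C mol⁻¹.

86.2 %

Q = I·t = 13.40 × 93960 = 1259000 C; n(e⁻) = 1259000/96485 = 13.05 mol.
Theoretical n(Cr) = n(e⁻)/3 = 4.350 mol, i.e. m_theo = 4.350 × 52 = 226.2 g.
Efficiency = m_actual / m_theo = 195 / 226.2 = 86.2 %.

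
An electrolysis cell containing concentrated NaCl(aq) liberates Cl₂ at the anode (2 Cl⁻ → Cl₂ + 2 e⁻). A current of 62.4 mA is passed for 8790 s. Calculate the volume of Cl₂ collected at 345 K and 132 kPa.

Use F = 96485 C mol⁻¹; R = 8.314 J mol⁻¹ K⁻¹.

Q = I·t = 0.06240 A × 8790.0 s = 548.5 C.
n(e⁻) = Q/F = 548.5 / 96485 = 0.005685 mol.
2 electrons are transferred per Cl₂ molecule, so n(Cl₂) = 0.005685 / 2 = 0.002842 mol.
V = nRT/P = (0.002842 × 8.314 × 345) / (132 × 10³ Pa) = 6.18 × 10⁻⁵ m³ = 0.0618 L.

0.0618 L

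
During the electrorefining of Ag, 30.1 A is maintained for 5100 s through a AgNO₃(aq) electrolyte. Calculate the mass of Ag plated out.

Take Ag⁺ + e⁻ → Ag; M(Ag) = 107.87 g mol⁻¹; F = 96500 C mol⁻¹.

Q = I·t = 30.10 A × 5100.0 s = 153500 C.
n(e⁻) = Q/F = 153500 / 96500 = 1.591 mol.
Ag⁺ + e⁻ → Ag, so n(Ag) = n(e⁻)/1 = 1.591 mol.
m = n·M = 1.591 × 107.87 = 172 g.

172 g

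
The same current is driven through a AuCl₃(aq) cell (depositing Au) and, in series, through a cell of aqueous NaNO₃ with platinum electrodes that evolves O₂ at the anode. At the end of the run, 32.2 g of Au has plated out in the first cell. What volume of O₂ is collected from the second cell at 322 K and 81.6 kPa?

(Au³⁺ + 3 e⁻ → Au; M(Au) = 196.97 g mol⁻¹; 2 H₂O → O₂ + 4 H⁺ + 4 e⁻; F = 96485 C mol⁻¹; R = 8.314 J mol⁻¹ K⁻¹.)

4.02 L

n(Au) = 32.2 / 196.97 = 0.1635 mol, so n(e⁻) = 3 × 0.1635 = 0.4904 mol.
The cells are in series, so the same 0.4904 mol of electrons passes through the second cell.
2 H₂O → O₂ + 4 H⁺ + 4 e⁻ — 4 mol e⁻ per mol O₂, so n(O₂) = 0.4904/4 = 0.1226 mol.
V = nRT/P = (0.1226 × 8.314 × 322) / (81.6 × 10³) = 0.00402 m³ = 4.02 L.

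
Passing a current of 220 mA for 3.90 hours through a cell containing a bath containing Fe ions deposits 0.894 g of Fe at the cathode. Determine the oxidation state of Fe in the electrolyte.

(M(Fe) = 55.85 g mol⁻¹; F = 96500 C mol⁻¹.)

+2

Q = I·t = 0.2200 A × 14040 s = 3089 C, so n(e⁻) = 3089/96500 = 0.03201 mol.
n(Fe) deposited = 0.894 / 55.85 = 0.01601 mol.
Electrons per atom = n(e⁻)/n(Fe) = 0.03201 / 0.01601 = 2.00 ≈ 2, so the ion is Fe²⁺.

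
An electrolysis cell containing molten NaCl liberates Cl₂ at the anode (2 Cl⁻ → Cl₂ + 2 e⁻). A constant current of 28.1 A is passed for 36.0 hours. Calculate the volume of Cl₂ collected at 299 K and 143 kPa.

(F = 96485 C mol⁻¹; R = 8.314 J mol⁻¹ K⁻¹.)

Q = I·t = 28.10 A × 129600 s = 3642000 C.
n(e⁻) = Q/F = 3642000 / 96485 = 37.74 mol.
2 electrons are transferred per Cl₂ molecule, so n(Cl₂) = 37.74 / 2 = 18.87 mol.
V = nRT/P = (18.87 × 8.314 × 299) / (143 × 10³ Pa) = 0.328 m³ = 328 L.

328 L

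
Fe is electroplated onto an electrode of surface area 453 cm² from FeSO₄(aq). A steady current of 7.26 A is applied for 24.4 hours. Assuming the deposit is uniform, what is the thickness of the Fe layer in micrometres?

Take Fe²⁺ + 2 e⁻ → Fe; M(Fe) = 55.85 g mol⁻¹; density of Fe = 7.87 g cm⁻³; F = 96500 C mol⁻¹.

Q = I·t = 7.260 × 87840 = 637700 C; n(e⁻) = 6.608 mol.
n(Fe) = n(e⁻)/2 = 3.304 mol, so m = 3.304 × 55.85 = 184.5 g.
Volume = m/ρ = 184.5 / 7.87 = 23.45 cm³.
Thickness = V/A = 23.45 / 453 = 0.0518 cm = 518 μm.

518 μm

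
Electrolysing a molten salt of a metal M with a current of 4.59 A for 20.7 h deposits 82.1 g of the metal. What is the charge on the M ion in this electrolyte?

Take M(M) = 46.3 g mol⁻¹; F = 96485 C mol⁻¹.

Q = I·t = 4.590 A × 74520 s = 342000 C, so n(e⁻) = 342000/96485 = 3.545 mol.
n(M) deposited = 82.1 / 46.3 = 1.773 mol.
Electrons per atom = n(e⁻)/n(M) = 3.545 / 1.773 = 2.00 ≈ 2, so the ion is M²⁺.

+2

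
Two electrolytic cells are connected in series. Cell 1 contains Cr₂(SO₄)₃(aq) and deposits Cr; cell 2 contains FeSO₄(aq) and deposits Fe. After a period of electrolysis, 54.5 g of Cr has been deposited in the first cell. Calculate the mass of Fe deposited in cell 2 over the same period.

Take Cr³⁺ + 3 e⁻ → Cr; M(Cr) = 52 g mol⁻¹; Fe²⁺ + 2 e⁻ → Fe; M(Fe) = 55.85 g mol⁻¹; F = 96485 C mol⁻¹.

87.8 g

n(Cr) = 54.5 / 52 = 1.048 mol.
Since Cr³⁺ + 3 e⁻ → Cr, n(e⁻) passed = 3 × 1.048 = 3.144 mol.
Cells in series carry the same charge, so the same 3.144 mol of electrons passes through cell 2.
Fe²⁺ + 2 e⁻ → Fe, so n(Fe) = 3.144 / 2 = 1.572 mol.
m(Fe) = 1.572 × 55.85 = 87.8 g.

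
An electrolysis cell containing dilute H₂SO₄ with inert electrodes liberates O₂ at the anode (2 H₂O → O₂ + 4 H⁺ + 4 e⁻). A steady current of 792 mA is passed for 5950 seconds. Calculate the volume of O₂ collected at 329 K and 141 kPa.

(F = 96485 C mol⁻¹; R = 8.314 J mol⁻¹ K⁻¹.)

0.237 L

Q = I·t = 0.7920 A × 5950.0 s = 4712 C.
n(e⁻) = Q/F = 4712 / 96485 = 0.04884 mol.
4 electrons are transferred per O₂ molecule, so n(O₂) = 0.04884 / 4 = 0.01221 mol.
V = nRT/P = (0.01221 × 8.314 × 329) / (141 × 10³ Pa) = 2.37 × 10⁻⁴ m³ = 0.237 L.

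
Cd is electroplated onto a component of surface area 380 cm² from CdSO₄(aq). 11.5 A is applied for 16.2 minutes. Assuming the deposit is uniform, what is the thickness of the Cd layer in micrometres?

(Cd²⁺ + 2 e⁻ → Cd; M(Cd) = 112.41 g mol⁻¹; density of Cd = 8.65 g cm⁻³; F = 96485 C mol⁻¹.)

19.8 μm

Q = I·t = 11.50 × 972.00 = 11180 C; n(e⁻) = 0.1159 mol.
n(Cd) = n(e⁻)/2 = 0.05793 mol, so m = 0.05793 × 112.41 = 6.511 g.
Volume = m/ρ = 6.511 / 8.65 = 0.7528 cm³.
Thickness = V/A = 0.7528 / 380 = 0.00198 cm = 19.8 μm.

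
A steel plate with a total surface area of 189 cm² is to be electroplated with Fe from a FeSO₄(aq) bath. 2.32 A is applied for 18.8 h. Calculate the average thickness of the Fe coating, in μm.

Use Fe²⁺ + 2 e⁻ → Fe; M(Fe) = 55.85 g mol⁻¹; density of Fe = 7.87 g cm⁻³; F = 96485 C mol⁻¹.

Q = I·t = 2.320 × 67680 = 157000 C; n(e⁻) = 1.627 mol.
n(Fe) = n(e⁻)/2 = 0.8137 mol, so m = 0.8137 × 55.85 = 45.44 g.
Volume = m/ρ = 45.44 / 7.87 = 5.774 cm³.
Thickness = V/A = 5.774 / 189 = 0.0306 cm = 306 μm.

306 μm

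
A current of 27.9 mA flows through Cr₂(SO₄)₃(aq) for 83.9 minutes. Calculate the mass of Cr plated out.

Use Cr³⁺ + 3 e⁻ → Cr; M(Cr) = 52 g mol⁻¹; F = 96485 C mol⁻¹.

Q = I·t = 0.02790 A × 5034.0 s = 140.4 C.
n(e⁻) = Q/F = 140.4 / 96485 = 0.001456 mol.
Cr³⁺ + 3 e⁻ → Cr, so n(Cr) = n(e⁻)/3 = 0.0004852 mol.
m = n·M = 0.0004852 × 52 = 0.0252 g.

0.0252 g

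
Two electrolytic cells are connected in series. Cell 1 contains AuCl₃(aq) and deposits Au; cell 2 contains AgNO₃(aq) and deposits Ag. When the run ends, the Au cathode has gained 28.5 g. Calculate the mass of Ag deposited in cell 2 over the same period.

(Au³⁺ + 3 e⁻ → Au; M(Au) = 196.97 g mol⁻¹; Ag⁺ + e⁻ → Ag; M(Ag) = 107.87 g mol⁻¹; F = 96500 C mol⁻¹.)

46.8 g

n(Au) = 28.5 / 196.97 = 0.1447 mol.
Since Au³⁺ + 3 e⁻ → Au, n(e⁻) passed = 3 × 0.1447 = 0.4341 mol.
Cells in series carry the same charge, so the same 0.4341 mol of electrons passes through cell 2.
Ag⁺ + e⁻ → Ag, so n(Ag) = 0.4341 / 1 = 0.4341 mol.
m(Ag) = 0.4341 × 107.87 = 46.8 g.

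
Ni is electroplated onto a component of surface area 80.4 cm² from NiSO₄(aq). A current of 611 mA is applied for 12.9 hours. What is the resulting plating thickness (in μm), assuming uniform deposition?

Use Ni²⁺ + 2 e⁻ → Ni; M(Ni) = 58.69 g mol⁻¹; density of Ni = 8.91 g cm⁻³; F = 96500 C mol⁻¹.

120 μm

Q = I·t = 0.6110 × 46440 = 28370 C; n(e⁻) = 0.2940 mol.
n(Ni) = n(e⁻)/2 = 0.1470 mol, so m = 0.1470 × 58.69 = 8.629 g.
Volume = m/ρ = 8.629 / 8.91 = 0.9684 cm³.
Thickness = V/A = 0.9684 / 80.4 = 0.0120 cm = 120 μm.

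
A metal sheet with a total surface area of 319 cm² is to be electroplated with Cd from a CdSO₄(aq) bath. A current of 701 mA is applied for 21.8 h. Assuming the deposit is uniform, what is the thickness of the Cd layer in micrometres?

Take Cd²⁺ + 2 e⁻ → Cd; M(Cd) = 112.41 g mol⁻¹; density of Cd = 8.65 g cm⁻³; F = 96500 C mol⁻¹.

Q = I·t = 0.7010 × 78480 = 55010 C; n(e⁻) = 0.5701 mol.
n(Cd) = n(e⁻)/2 = 0.2850 mol, so m = 0.2850 × 112.41 = 32.04 g.
Volume = m/ρ = 32.04 / 8.65 = 3.704 cm³.
Thickness = V/A = 3.704 / 319 = 0.0116 cm = 116 μm.

116 μm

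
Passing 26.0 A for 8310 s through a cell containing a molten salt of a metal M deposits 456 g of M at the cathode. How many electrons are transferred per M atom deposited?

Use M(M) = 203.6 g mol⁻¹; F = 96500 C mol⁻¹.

1

Q = I·t = 26.00 A × 8310.0 s = 216100 C, so n(e⁻) = 216100/96500 = 2.239 mol.
n(M) deposited = 456 / 203.6 = 2.240 mol.
Electrons per atom = n(e⁻)/n(M) = 2.239 / 2.240 = 1.00 ≈ 1, so the ion is M⁺.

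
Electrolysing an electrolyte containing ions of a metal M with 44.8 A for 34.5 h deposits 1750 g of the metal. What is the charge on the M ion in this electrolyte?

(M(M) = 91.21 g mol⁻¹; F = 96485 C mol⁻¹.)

+3

Q = I·t = 44.80 A × 124200 s = 5564000 C, so n(e⁻) = 5564000/96485 = 57.67 mol.
n(M) deposited = 1750 / 91.21 = 19.19 mol.
Electrons per atom = n(e⁻)/n(M) = 57.67 / 19.19 = 3.01 ≈ 3, so the ion is M³⁺.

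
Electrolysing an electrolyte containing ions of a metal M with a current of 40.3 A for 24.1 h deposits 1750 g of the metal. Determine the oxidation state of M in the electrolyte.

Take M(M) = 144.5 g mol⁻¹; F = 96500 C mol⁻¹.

+3

Q = I·t = 40.30 A × 86760 s = 3496000 C, so n(e⁻) = 3496000/96500 = 36.23 mol.
n(M) deposited = 1750 / 144.5 = 12.11 mol.
Electrons per atom = n(e⁻)/n(M) = 36.23 / 12.11 = 2.99 ≈ 3, so the ion is M³⁺.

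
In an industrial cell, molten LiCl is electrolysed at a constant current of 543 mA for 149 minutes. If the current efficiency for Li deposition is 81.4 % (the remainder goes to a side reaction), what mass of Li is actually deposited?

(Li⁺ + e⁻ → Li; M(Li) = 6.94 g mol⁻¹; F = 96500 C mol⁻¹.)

Q = I·t = 0.5430 × 8940.0 = 4854 C.
n(e⁻) = 4854/96500 = 0.05030 mol; theoretically n(Li) = 0.05030/1 = 0.05030 mol, m_theo = 0.3491 g.
At 81.4 % efficiency, m_actual = 0.814 × 0.3491 = 0.284 g.

0.284 g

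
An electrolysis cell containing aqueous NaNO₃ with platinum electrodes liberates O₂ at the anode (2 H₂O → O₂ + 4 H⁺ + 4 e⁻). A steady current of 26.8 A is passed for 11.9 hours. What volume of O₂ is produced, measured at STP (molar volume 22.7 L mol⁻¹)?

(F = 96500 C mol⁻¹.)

67.5 L

Q = I·t = 26.80 A × 42840 s = 1148000 C.
n(e⁻) = Q/F = 1148000 / 96500 = 11.90 mol.
4 electrons are transferred per O₂ molecule, so n(O₂) = 11.90 / 4 = 2.974 mol.
V = n × V_m = 2.974 × 22.7 = 67.5 L.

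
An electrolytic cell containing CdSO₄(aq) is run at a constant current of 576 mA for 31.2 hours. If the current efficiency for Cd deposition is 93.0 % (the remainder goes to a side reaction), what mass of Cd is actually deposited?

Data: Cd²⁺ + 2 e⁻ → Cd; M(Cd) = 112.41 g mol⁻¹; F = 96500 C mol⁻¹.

Q = I·t = 0.5760 × 112320 = 64700 C.
n(e⁻) = 64700/96500 = 0.6704 mol; theoretically n(Cd) = 0.6704/2 = 0.3352 mol, m_theo = 37.68 g.
At 93.0 % efficiency, m_actual = 0.930 × 37.68 = 35.0 g.

35.0 g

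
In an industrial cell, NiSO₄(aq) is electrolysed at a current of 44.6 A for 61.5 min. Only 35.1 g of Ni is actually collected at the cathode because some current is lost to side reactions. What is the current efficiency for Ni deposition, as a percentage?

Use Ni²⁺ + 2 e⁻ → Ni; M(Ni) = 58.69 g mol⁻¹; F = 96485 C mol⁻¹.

70.1 %

Q = I·t = 44.60 × 3690.0 = 164600 C; n(e⁻) = 164600/96485 = 1.706 mol.
Theoretical n(Ni) = n(e⁻)/2 = 0.8528 mol, i.e. m_theo = 0.8528 × 58.69 = 50.05 g.
Efficiency = m_actual / m_theo = 35.1 / 50.05 = 70.1 %.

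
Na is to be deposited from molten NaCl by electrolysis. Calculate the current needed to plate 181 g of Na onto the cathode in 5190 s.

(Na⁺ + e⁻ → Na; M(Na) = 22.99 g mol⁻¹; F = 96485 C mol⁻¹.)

n(Na) = 181 / 22.99 = 7.873 mol.
n(e⁻) = 1 × 7.873 = 7.873 mol.
Q = n(e⁻)·F = 7.873 × 96485 = 759600 C.
I = Q/t = 759600 / 5190.0 s = 146 A.

146 A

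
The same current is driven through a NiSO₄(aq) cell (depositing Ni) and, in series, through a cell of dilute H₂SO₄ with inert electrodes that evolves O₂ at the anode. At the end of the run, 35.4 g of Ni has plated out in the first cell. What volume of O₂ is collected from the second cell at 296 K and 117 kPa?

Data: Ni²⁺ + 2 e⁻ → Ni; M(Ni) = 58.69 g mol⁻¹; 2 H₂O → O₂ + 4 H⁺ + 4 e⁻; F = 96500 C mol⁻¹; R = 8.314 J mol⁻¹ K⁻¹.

6.34 L

n(Ni) = 35.4 / 58.69 = 0.6032 mol, so n(e⁻) = 2 × 0.6032 = 1.206 mol.
The cells are in series, so the same 1.206 mol of electrons passes through the second cell.
2 H₂O → O₂ + 4 H⁺ + 4 e⁻ — 4 mol e⁻ per mol O₂, so n(O₂) = 1.206/4 = 0.3016 mol.
V = nRT/P = (0.3016 × 8.314 × 296) / (117 × 10³) = 0.00634 m³ = 6.34 L.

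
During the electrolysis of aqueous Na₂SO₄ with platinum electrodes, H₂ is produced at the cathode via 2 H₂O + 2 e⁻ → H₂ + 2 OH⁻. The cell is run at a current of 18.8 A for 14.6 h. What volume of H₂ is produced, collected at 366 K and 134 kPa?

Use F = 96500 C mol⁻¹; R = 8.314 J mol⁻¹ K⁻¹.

116 L

Q = I·t = 18.80 A × 52560 s = 988100 C.
n(e⁻) = Q/F = 988100 / 96500 = 10.24 mol.
2 electrons are transferred per H₂ molecule, so n(H₂) = 10.24 / 2 = 5.120 mol.
V = nRT/P = (5.120 × 8.314 × 366) / (134 × 10³ Pa) = 0.116 m³ = 116 L.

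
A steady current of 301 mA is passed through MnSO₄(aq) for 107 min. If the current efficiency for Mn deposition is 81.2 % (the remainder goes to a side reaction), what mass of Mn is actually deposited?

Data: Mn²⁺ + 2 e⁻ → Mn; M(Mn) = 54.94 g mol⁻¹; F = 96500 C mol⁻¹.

0.447 g

Q = I·t = 0.3010 × 6420.0 = 1932 C.
n(e⁻) = 1932/96500 = 0.02003 mol; theoretically n(Mn) = 0.02003/2 = 0.01001 mol, m_theo = 0.5501 g.
At 81.2 % efficiency, m_actual = 0.812 × 0.5501 = 0.447 g.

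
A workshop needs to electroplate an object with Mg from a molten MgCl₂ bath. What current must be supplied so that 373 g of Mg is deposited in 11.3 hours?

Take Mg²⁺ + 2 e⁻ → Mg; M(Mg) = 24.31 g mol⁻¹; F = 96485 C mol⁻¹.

n(Mg) = 373 / 24.31 = 15.34 mol.
n(e⁻) = 2 × 15.34 = 30.69 mol.
Q = n(e⁻)·F = 30.69 × 96485 = 2961000 C.
I = Q/t = 2961000 / 40680 s = 72.8 A.

72.8 A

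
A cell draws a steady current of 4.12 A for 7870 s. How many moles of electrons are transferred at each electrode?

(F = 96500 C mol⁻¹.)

Q = I·t = 4.120 A × 7870.0 s = 32420 C.
n(e⁻) = Q/F = 32420 / 96500 = 0.336 mol.

0.336 mol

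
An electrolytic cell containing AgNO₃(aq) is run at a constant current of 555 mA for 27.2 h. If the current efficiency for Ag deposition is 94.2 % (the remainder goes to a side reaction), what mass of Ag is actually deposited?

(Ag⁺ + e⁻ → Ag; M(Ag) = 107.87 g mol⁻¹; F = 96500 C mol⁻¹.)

Q = I·t = 0.5550 × 97920 = 54350 C.
n(e⁻) = 54350/96500 = 0.5632 mol; theoretically n(Ag) = 0.5632/1 = 0.5632 mol, m_theo = 60.75 g.
At 94.2 % efficiency, m_actual = 0.942 × 60.75 = 57.2 g.

57.2 g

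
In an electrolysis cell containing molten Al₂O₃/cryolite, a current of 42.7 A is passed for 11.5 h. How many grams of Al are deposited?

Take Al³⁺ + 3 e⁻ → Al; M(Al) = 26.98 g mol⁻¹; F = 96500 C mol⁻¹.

Q = I·t = 42.70 A × 41400 s = 1768000 C.
n(e⁻) = Q/F = 1768000 / 96500 = 18.32 mol.
Al³⁺ + 3 e⁻ → Al, so n(Al) = n(e⁻)/3 = 6.106 mol.
m = n·M = 6.106 × 26.98 = 165 g.

165 g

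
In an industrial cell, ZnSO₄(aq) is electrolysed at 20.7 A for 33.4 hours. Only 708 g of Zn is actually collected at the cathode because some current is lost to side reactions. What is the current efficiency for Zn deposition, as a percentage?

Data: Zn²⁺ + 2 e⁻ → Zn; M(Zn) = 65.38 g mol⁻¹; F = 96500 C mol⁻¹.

84.0 %

Q = I·t = 20.70 × 120240 = 2489000 C; n(e⁻) = 2489000/96500 = 25.79 mol.
Theoretical n(Zn) = n(e⁻)/2 = 12.90 mol, i.e. m_theo = 12.90 × 65.38 = 843.2 g.
Efficiency = m_actual / m_theo = 708 / 843.2 = 84.0 %.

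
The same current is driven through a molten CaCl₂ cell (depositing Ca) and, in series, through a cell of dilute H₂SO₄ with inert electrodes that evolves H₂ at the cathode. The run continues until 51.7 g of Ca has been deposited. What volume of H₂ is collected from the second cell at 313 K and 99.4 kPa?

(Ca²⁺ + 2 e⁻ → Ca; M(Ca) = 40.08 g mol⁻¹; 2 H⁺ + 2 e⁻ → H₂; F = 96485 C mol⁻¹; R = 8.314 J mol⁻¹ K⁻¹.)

n(Ca) = 51.7 / 40.08 = 1.290 mol, so n(e⁻) = 2 × 1.290 = 2.580 mol.
The cells are in series, so the same 2.580 mol of electrons passes through the second cell.
2 H⁺ + 2 e⁻ → H₂ — 2 mol e⁻ per mol H₂, so n(H₂) = 2.580/2 = 1.290 mol.
V = nRT/P = (1.290 × 8.314 × 313) / (99.4 × 10³) = 0.0338 m³ = 33.8 L.

33.8 L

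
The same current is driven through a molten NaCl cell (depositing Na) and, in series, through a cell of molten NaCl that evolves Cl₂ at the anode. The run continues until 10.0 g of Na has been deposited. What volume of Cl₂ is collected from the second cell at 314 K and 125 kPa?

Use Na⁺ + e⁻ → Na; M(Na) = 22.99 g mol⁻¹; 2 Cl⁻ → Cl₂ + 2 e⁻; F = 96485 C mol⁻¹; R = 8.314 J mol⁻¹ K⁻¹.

n(Na) = 10.0 / 22.99 = 0.4350 mol, so n(e⁻) = 1 × 0.4350 = 0.4350 mol.
The cells are in series, so the same 0.4350 mol of electrons passes through the second cell.
2 Cl⁻ → Cl₂ + 2 e⁻ — 2 mol e⁻ per mol Cl₂, so n(Cl₂) = 0.4350/2 = 0.2175 mol.
V = nRT/P = (0.2175 × 8.314 × 314) / (125 × 10³) = 0.00454 m³ = 4.54 L.

4.54 L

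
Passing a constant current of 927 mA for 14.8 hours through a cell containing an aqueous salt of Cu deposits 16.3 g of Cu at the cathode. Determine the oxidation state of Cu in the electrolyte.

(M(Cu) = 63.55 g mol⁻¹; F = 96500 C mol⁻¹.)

+2

Q = I·t = 0.9270 A × 53280 s = 49390 C, so n(e⁻) = 49390/96500 = 0.5118 mol.
n(Cu) deposited = 16.3 / 63.55 = 0.2565 mol.
Electrons per atom = n(e⁻)/n(Cu) = 0.5118 / 0.2565 = 2.00 ≈ 2, so the ion is Cu²⁺.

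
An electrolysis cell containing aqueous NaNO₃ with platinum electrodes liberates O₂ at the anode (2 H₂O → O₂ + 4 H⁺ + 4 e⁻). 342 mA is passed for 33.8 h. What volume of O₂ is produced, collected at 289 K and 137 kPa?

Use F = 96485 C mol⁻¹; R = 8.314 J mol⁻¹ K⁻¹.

Q = I·t = 0.3420 A × 121680 s = 41610 C.
n(e⁻) = Q/F = 41610 / 96485 = 0.4313 mol.
4 electrons are transferred per O₂ molecule, so n(O₂) = 0.4313 / 4 = 0.1078 mol.
V = nRT/P = (0.1078 × 8.314 × 289) / (137 × 10³ Pa) = 0.00189 m³ = 1.89 L.

1.89 L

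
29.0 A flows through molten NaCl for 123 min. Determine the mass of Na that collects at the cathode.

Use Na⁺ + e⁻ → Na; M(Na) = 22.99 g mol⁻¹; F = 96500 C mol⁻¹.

51.0 g

Q = I·t = 29.00 A × 7380.0 s = 214000 C.
n(e⁻) = Q/F = 214000 / 96500 = 2.218 mol.
Na⁺ + e⁻ → Na, so n(Na) = n(e⁻)/1 = 2.218 mol.
m = n·M = 2.218 × 22.99 = 51.0 g.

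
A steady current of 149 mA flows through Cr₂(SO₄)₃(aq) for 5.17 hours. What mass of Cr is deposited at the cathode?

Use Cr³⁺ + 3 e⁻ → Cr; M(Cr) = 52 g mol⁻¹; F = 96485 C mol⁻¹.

Q = I·t = 0.1490 A × 18612 s = 2773 C.
n(e⁻) = Q/F = 2773 / 96485 = 0.02874 mol.
Cr³⁺ + 3 e⁻ → Cr, so n(Cr) = n(e⁻)/3 = 0.009581 mol.
m = n·M = 0.009581 × 52 = 0.498 g.

0.498 g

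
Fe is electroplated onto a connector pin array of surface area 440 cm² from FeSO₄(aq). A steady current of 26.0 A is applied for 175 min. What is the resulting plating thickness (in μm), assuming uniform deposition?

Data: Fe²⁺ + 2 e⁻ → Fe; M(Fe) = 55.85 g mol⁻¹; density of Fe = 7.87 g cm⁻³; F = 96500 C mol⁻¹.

Q = I·t = 26.00 × 10500 = 273000 C; n(e⁻) = 2.829 mol.
n(Fe) = n(e⁻)/2 = 1.415 mol, so m = 1.415 × 55.85 = 79.00 g.
Volume = m/ρ = 79.00 / 7.87 = 10.04 cm³.
Thickness = V/A = 10.04 / 440 = 0.0228 cm = 228 μm.

228 μm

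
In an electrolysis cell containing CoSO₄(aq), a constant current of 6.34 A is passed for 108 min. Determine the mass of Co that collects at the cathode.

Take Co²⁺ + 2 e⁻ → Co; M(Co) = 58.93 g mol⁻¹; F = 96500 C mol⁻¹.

Q = I·t = 6.340 A × 6480.0 s = 41080 C.
n(e⁻) = Q/F = 41080 / 96500 = 0.4257 mol.
Co²⁺ + 2 e⁻ → Co, so n(Co) = n(e⁻)/2 = 0.2129 mol.
m = n·M = 0.2129 × 58.93 = 12.5 g.

12.5 g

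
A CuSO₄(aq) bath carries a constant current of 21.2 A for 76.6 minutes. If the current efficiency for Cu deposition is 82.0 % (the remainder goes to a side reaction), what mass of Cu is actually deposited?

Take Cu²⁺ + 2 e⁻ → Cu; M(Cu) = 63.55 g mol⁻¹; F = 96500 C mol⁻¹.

26.3 g

Q = I·t = 21.20 × 4596.0 = 97440 C.
n(e⁻) = 97440/96500 = 1.010 mol; theoretically n(Cu) = 1.010/2 = 0.5048 mol, m_theo = 32.08 g.
At 82.0 % efficiency, m_actual = 0.820 × 32.08 = 26.3 g.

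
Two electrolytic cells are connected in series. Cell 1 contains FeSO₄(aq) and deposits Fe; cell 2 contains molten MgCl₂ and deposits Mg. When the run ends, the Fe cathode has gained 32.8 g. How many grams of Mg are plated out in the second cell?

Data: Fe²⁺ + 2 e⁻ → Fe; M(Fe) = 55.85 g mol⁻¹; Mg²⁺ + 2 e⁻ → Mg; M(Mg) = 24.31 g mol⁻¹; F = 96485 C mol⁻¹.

14.3 g

n(Fe) = 32.8 / 55.85 = 0.5873 mol.
Since Fe²⁺ + 2 e⁻ → Fe, n(e⁻) passed = 2 × 0.5873 = 1.175 mol.
Cells in series carry the same charge, so the same 1.175 mol of electrons passes through cell 2.
Mg²⁺ + 2 e⁻ → Mg, so n(Mg) = 1.175 / 2 = 0.5873 mol.
m(Mg) = 0.5873 × 24.31 = 14.3 g.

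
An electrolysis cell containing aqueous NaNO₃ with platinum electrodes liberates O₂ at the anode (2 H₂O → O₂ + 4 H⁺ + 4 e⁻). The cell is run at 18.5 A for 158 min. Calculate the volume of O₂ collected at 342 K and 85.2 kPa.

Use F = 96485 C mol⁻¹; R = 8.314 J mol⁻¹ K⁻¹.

Q = I·t = 18.50 A × 9480.0 s = 175400 C.
n(e⁻) = Q/F = 175400 / 96485 = 1.818 mol.
4 electrons are transferred per O₂ molecule, so n(O₂) = 1.818 / 4 = 0.4544 mol.
V = nRT/P = (0.4544 × 8.314 × 342) / (85.2 × 10³ Pa) = 0.0152 m³ = 15.2 L.

15.2 L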